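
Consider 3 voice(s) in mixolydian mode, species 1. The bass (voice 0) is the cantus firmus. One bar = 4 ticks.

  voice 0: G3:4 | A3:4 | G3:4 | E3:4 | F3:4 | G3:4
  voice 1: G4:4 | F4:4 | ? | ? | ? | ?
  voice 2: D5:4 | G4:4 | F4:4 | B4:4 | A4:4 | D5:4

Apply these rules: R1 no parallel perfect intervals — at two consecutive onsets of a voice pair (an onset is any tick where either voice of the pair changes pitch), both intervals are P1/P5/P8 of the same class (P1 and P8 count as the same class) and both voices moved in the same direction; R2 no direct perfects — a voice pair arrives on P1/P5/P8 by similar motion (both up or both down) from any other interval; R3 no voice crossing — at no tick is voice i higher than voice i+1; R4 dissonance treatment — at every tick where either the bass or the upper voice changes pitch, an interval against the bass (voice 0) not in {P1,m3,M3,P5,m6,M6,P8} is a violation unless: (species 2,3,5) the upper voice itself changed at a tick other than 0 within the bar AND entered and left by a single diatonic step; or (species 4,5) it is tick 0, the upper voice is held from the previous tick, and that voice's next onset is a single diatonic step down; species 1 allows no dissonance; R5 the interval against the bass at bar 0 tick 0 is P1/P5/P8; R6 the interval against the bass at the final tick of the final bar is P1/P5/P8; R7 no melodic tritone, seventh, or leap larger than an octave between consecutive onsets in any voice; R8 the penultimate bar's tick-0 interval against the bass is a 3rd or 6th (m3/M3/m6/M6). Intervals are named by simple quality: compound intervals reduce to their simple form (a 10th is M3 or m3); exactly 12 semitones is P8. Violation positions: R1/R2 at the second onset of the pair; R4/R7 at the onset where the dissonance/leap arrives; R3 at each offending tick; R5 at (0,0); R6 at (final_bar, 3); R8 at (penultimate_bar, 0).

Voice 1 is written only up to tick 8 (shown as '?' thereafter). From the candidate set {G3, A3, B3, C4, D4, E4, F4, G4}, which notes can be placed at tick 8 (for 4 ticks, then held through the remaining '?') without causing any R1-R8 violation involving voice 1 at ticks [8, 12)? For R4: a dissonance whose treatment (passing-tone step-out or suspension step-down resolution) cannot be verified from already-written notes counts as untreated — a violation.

G3: violates R2,R7
A3: violates R4
B3: violates R7
C4: violates R4
D4: violates R2
E4: legal
F4: violates R4
G4: violates R3

{E4}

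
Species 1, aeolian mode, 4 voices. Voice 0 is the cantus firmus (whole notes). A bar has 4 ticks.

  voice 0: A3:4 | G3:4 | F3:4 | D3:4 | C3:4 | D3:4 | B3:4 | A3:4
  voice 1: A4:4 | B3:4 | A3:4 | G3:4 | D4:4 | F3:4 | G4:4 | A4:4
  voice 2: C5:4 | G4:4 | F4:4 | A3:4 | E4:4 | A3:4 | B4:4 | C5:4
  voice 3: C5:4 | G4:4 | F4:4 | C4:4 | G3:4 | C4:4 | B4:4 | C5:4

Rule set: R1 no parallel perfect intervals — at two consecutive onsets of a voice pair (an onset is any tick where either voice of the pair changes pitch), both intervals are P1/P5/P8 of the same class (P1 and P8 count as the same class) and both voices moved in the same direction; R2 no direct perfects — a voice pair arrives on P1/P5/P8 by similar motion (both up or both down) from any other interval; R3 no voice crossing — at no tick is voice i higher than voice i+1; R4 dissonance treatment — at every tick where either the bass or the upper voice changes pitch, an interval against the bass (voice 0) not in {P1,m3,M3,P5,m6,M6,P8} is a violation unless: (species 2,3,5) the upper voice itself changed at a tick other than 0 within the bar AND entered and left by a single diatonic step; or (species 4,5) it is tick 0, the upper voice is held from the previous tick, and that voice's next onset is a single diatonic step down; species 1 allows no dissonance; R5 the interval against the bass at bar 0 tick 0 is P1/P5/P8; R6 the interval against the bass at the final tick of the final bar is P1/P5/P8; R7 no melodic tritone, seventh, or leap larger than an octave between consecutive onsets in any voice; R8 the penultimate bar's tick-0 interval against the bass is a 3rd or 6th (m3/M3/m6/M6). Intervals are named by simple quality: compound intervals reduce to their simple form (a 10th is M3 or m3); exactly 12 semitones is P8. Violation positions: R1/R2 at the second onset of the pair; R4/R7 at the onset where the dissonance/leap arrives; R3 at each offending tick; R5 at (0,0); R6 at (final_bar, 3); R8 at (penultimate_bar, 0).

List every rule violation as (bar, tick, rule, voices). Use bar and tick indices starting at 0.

bar 0: v0=A3 v1=A4 v2=C5 v3=C5 downbeat m3
bar 1: v0=G3 v1=B3 v2=G4 v3=G4 downbeat P8
bar 2: v0=F3 v1=A3 v2=F4 v3=F4 downbeat P8
bar 3: v0=D3 v1=G3 v2=A3 v3=C4 downbeat m7
bar 4: v0=C3 v1=D4 v2=E4 v3=G3 downbeat P5
bar 5: v0=D3 v1=F3 v2=A3 v3=C4 downbeat m7
bar 6: v0=B3 v1=G4 v2=B4 v3=B4 downbeat P8
bar 7: v0=A3 v1=A4 v2=C5 v3=C5 downbeat m3
  -> R5 @ bar 0 tick 0 v(0, 2): opens on m3
  -> R5 @ bar 0 tick 0 v(0, 3): opens on m3
  -> R1 @ bar 1 tick 0 v(2, 3): C5/C5 P1 -> G4/G4 P1 similar
  -> R2 @ bar 1 tick 0 v(0, 2): A3/C5 m3 -> G3/G4 P8 similar
  -> R2 @ bar 1 tick 0 v(0, 3): A3/C5 m3 -> G3/G4 P8 similar
  -> R7 @ bar 1 tick 0 v(1,): A4->B3 leap 10st
  -> R1 @ bar 2 tick 0 v(0, 2): G3/G4 P8 -> F3/F4 P8 similar
  -> R1 @ bar 2 tick 0 v(0, 3): G3/G4 P8 -> F3/F4 P8 similar
  -> R1 @ bar 2 tick 0 v(2, 3): G4/G4 P1 -> F4/F4 P1 similar
  -> R2 @ bar 3 tick 0 v(0, 2): F3/F4 P8 -> D3/A3 P5 similar
  -> R4 @ bar 3 tick 0 v(0, 1): D3/G3 P4 untreated
  -> R4 @ bar 3 tick 0 v(0, 3): D3/C4 m7 untreated
  -> R2 @ bar 4 tick 0 v(0, 3): D3/C4 m7 -> C3/G3 P5 similar
  -> R3 @ bar 4 tick 0 v(2, 3): E4 above G3
  -> R4 @ bar 4 tick 0 v(0, 1): C3/D4 M2 untreated
  -> R3 @ bar 4 tick 1 v(2, 3): E4 above G3
  -> R3 @ bar 4 tick 2 v(2, 3): E4 above G3
  -> R3 @ bar 4 tick 3 v(2, 3): E4 above G3
  -> R4 @ bar 5 tick 0 v(0, 3): D3/C4 m7 untreated
  -> R2 @ bar 6 tick 0 v(0, 2): D3/A3 P5 -> B3/B4 P8 similar
  -> R2 @ bar 6 tick 0 v(0, 3): D3/C4 m7 -> B3/B4 P8 similar
  -> R2 @ bar 6 tick 0 v(2, 3): A3/C4 m3 -> B4/B4 P1 similar
  -> R7 @ bar 6 tick 0 v(1,): F3->G4 leap 14st
  -> R7 @ bar 6 tick 0 v(2,): A3->B4 leap 14st
  -> R7 @ bar 6 tick 0 v(3,): C4->B4 leap 11st
  -> R8 @ bar 6 tick 0 v(0, 2): penult P8 not 3rd/6th
  -> R8 @ bar 6 tick 0 v(0, 3): penult P8 not 3rd/6th
  -> R1 @ bar 7 tick 0 v(2, 3): B4/B4 P1 -> C5/C5 P1 similar
  -> R6 @ bar 7 tick 3 v(0, 2): closes on m3
  -> R6 @ bar 7 tick 3 v(0, 3): closes on m3

(0, 0, R5, (0, 2))
(0, 0, R5, (0, 3))
(1, 0, R1, (2, 3))
(1, 0, R2, (0, 2))
(1, 0, R2, (0, 3))
(1, 0, R7, (1,))
(2, 0, R1, (0, 2))
(2, 0, R1, (0, 3))
(2, 0, R1, (2, 3))
(3, 0, R2, (0, 2))
(3, 0, R4, (0, 1))
(3, 0, R4, (0, 3))
(4, 0, R2, (0, 3))
(4, 0, R3, (2, 3))
(4, 0, R4, (0, 1))
(4, 1, R3, (2, 3))
(4, 2, R3, (2, 3))
(4, 3, R3, (2, 3))
(5, 0, R4, (0, 3))
(6, 0, R2, (0, 2))
(6, 0, R2, (0, 3))
(6, 0, R2, (2, 3))
(6, 0, R7, (1,))
(6, 0, R7, (2,))
(6, 0, R7, (3,))
(6, 0, R8, (0, 2))
(6, 0, R8, (0, 3))
(7, 0, R1, (2, 3))
(7, 3, R6, (0, 2))
(7, 3, R6, (0, 3))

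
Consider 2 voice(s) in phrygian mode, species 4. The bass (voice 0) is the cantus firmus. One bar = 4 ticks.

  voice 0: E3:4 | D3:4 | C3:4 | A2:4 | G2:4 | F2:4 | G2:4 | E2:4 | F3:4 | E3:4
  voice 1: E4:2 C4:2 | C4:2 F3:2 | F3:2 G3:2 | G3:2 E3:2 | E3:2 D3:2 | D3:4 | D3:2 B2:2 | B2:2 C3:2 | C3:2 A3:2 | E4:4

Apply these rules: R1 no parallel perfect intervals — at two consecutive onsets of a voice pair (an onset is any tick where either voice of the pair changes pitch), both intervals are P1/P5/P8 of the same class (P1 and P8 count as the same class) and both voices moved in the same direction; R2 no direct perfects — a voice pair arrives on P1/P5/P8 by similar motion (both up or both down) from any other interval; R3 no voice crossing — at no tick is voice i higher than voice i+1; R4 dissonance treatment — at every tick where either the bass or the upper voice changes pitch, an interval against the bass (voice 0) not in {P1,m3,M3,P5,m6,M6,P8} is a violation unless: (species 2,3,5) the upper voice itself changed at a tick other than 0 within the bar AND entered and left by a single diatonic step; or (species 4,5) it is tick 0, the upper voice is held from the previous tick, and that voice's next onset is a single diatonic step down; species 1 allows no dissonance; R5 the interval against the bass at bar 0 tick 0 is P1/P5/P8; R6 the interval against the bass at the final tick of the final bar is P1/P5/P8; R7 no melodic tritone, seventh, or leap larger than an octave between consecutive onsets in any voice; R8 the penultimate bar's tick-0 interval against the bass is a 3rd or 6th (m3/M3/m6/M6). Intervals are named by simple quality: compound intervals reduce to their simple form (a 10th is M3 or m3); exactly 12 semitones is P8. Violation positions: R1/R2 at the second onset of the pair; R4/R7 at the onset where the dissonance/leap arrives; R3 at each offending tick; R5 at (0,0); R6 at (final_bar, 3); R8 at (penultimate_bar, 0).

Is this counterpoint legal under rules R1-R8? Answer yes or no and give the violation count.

bar 0: v0=E3 v1=E4 (P8)
bar 1: v0=D3 v1=C4 (m7)
bar 2: v0=C3 v1=F3 (P4)
bar 3: v0=A2 v1=G3 (m7)
bar 4: v0=G2 v1=E3 (M6)
bar 5: v0=F2 v1=D3 (M6)
bar 6: v0=G2 v1=D3 (P5)
bar 7: v0=E2 v1=B2 (P5)
bar 8: v0=F3 v1=C3 (P4)
bar 9: v0=E3 v1=E4 (P8)
  R4 @ bar1.0: D3/C4 m7 untreated
  R4 @ bar2.0: C3/F3 P4 untreated
  R4 @ bar3.0: A2/G3 m7 untreated
  R3 @ bar8.0: F3 above C3
  R4 @ bar8.0: F3/C3 P4 untreated
  R7 @ bar8.0: E2->F3 leap 13st
  R8 @ bar8.0: penult P4 not 3rd/6th
  R3 @ bar8.1: F3 above C3

No (8 violations)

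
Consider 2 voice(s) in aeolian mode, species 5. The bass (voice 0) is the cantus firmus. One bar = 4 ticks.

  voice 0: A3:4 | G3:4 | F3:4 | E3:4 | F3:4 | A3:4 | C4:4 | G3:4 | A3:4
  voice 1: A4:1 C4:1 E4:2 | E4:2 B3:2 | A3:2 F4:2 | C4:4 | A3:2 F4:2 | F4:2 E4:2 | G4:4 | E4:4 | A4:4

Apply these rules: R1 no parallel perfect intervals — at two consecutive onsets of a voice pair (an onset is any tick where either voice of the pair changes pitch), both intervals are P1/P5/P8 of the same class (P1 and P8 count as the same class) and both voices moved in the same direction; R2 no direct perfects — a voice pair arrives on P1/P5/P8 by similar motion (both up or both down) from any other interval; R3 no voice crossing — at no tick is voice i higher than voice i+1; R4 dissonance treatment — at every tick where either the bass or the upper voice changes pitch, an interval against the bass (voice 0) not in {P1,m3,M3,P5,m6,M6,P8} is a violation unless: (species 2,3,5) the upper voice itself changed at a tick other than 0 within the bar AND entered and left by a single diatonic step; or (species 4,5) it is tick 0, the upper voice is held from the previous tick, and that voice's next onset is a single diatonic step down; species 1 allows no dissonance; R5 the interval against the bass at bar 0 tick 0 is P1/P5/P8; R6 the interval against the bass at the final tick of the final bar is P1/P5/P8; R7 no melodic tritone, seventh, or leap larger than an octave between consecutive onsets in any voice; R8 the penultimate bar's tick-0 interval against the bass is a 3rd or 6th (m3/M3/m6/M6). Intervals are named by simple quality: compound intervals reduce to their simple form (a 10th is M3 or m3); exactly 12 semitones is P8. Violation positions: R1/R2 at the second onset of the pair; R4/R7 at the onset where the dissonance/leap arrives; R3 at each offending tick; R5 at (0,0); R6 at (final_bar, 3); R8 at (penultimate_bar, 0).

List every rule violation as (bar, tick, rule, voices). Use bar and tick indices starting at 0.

(6, 0, R1, (0, 1))
(8, 0, R2, (0, 1))

bar 0: v0=A3 v1=A4 downbeat P8
bar 1: v0=G3 v1=E4 downbeat M6
bar 2: v0=F3 v1=A3 downbeat M3
bar 3: v0=E3 v1=C4 downbeat m6
bar 4: v0=F3 v1=A3 downbeat M3
bar 5: v0=A3 v1=F4 downbeat m6
bar 6: v0=C4 v1=G4 downbeat P5
bar 7: v0=G3 v1=E4 downbeat M6
bar 8: v0=A3 v1=A4 downbeat P8
  -> R1 @ bar 6 tick 0 v(0, 1): A3/E4 P5 -> C4/G4 P5 similar
  -> R2 @ bar 8 tick 0 v(0, 1): G3/E4 M6 -> A3/A4 P8 similar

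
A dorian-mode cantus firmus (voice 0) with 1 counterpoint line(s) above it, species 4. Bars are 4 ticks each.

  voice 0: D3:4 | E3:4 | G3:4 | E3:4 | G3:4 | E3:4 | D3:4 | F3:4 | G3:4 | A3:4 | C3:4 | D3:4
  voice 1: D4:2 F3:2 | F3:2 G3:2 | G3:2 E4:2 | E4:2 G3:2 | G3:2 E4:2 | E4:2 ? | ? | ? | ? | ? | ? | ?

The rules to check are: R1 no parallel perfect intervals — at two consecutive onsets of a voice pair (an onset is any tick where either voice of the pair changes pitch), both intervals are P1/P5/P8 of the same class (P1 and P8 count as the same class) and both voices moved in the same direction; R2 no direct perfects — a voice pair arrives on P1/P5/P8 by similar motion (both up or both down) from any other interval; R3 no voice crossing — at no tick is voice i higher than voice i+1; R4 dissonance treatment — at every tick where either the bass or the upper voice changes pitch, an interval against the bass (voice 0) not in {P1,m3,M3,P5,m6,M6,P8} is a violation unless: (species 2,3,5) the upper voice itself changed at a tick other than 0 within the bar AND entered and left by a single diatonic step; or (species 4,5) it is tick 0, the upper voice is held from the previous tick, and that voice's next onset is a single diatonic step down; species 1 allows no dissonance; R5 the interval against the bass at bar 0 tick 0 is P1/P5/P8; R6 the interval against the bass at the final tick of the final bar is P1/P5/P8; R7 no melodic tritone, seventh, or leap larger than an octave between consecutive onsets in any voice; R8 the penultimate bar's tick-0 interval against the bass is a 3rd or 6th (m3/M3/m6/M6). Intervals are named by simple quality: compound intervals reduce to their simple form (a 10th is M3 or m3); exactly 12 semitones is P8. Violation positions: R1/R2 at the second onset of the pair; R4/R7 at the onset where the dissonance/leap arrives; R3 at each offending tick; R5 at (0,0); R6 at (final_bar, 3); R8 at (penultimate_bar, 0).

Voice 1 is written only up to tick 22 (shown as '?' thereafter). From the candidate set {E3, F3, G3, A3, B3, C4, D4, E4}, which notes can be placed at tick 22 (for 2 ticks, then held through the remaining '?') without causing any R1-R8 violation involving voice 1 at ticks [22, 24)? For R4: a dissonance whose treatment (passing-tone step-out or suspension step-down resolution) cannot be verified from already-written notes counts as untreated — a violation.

{B3, C4, E3, E4, G3}

E3: legal
F3: violates R4,R7
G3: legal
A3: violates R4
B3: legal
C4: legal
D4: violates R4
E4: legal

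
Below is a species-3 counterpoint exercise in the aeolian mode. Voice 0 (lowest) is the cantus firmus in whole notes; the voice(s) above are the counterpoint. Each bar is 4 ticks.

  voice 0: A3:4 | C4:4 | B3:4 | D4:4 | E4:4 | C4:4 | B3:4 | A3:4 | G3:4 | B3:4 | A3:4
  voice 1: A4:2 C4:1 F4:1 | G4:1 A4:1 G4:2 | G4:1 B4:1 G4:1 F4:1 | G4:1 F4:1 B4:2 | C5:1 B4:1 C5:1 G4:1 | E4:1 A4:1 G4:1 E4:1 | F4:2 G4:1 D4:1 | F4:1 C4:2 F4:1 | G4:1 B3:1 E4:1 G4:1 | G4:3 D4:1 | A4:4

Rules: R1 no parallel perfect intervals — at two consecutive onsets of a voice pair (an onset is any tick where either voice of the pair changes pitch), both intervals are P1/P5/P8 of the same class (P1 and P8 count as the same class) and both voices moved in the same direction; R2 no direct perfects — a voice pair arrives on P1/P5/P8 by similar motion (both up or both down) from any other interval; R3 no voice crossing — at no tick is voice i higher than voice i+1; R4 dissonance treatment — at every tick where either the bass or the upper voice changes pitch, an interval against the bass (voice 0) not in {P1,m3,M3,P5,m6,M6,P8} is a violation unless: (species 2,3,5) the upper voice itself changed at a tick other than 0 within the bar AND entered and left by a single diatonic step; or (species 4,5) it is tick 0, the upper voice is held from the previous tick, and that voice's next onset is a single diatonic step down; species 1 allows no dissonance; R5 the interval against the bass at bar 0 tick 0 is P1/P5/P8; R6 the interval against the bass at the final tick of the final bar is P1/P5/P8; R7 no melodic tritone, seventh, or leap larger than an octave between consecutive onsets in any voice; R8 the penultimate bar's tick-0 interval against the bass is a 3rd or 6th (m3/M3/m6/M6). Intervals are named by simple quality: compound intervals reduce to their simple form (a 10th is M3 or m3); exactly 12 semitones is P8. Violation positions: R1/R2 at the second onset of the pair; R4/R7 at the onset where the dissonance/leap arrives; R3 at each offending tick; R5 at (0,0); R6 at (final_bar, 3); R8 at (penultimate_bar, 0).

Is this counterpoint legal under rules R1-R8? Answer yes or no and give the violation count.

bar 0: v0=A3 v1=A4 (P8)
bar 1: v0=C4 v1=G4 (P5)
bar 2: v0=B3 v1=G4 (m6)
bar 3: v0=D4 v1=G4 (P4)
bar 4: v0=E4 v1=C5 (m6)
bar 5: v0=C4 v1=E4 (M3)
bar 6: v0=B3 v1=F4 (TT)
bar 7: v0=A3 v1=F4 (m6)
bar 8: v0=G3 v1=G4 (P8)
bar 9: v0=B3 v1=G4 (m6)
bar 10: v0=A3 v1=A4 (P8)
  R2 @ bar1.0: A3/F4 m6 -> C4/G4 P5 similar
  R4 @ bar3.0: D4/G4 P4 untreated
  R7 @ bar3.2: F4->B4 leap 6st
  R4 @ bar6.0: B3/F4 TT untreated

No (4 violations)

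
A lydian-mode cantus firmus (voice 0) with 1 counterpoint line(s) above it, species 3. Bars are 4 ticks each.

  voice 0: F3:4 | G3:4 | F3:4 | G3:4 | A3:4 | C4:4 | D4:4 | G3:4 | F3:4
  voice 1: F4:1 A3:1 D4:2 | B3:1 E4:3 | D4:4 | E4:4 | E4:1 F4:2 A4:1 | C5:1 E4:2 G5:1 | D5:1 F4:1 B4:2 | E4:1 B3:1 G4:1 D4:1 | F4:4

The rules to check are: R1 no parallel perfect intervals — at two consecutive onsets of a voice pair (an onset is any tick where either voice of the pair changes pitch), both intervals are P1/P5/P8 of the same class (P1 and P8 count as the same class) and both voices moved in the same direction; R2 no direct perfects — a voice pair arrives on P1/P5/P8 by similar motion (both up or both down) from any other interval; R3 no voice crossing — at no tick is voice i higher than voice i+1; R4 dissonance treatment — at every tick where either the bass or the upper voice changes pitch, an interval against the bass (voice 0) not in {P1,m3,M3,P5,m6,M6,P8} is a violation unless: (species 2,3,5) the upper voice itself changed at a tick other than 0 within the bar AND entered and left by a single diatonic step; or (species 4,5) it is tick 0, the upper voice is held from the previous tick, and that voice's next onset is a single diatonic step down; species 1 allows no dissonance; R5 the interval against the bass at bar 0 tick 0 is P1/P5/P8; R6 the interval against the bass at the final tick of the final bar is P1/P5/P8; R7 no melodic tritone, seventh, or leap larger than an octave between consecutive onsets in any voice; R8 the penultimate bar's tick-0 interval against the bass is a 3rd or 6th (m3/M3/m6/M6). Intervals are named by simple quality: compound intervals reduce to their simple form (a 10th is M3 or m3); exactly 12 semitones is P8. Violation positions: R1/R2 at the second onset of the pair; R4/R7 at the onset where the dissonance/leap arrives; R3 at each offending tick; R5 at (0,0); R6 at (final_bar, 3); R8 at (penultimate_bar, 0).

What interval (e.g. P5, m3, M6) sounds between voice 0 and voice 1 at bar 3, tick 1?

M6

voice 0=G3 voice 1=E4 -> M6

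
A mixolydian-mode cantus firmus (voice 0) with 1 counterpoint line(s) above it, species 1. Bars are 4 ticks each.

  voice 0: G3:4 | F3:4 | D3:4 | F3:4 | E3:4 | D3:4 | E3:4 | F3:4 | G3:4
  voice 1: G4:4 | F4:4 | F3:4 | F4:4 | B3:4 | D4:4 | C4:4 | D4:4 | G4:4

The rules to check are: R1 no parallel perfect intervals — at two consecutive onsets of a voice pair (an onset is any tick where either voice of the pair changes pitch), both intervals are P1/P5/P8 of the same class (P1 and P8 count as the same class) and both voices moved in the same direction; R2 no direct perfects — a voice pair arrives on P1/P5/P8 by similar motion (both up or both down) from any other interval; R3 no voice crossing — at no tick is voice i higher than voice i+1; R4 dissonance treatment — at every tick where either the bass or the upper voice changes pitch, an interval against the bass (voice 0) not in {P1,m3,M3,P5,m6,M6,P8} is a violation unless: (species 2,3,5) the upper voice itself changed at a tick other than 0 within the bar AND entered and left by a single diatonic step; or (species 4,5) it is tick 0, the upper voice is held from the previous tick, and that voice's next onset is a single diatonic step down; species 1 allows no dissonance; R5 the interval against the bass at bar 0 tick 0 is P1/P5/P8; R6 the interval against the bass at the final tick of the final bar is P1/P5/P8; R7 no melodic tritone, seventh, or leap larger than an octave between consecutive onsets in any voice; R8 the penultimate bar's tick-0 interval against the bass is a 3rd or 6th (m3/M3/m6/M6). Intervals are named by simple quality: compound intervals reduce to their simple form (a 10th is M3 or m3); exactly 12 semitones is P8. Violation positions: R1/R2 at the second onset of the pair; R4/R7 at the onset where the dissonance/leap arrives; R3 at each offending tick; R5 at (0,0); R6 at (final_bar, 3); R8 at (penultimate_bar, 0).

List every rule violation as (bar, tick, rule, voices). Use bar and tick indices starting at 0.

(1, 0, R1, (0, 1))
(3, 0, R2, (0, 1))
(4, 0, R2, (0, 1))
(4, 0, R7, (1,))
(8, 0, R2, (0, 1))

bar 0: v0=G3 v1=G4 downbeat P8
bar 1: v0=F3 v1=F4 downbeat P8
bar 2: v0=D3 v1=F3 downbeat m3
bar 3: v0=F3 v1=F4 downbeat P8
bar 4: v0=E3 v1=B3 downbeat P5
bar 5: v0=D3 v1=D4 downbeat P8
bar 6: v0=E3 v1=C4 downbeat m6
bar 7: v0=F3 v1=D4 downbeat M6
bar 8: v0=G3 v1=G4 downbeat P8
  -> R1 @ bar 1 tick 0 v(0, 1): G3/G4 P8 -> F3/F4 P8 similar
  -> R2 @ bar 3 tick 0 v(0, 1): D3/F3 m3 -> F3/F4 P8 similar
  -> R2 @ bar 4 tick 0 v(0, 1): F3/F4 P8 -> E3/B3 P5 similar
  -> R7 @ bar 4 tick 0 v(1,): F4->B3 leap 6st
  -> R2 @ bar 8 tick 0 v(0, 1): F3/D4 M6 -> G3/G4 P8 similar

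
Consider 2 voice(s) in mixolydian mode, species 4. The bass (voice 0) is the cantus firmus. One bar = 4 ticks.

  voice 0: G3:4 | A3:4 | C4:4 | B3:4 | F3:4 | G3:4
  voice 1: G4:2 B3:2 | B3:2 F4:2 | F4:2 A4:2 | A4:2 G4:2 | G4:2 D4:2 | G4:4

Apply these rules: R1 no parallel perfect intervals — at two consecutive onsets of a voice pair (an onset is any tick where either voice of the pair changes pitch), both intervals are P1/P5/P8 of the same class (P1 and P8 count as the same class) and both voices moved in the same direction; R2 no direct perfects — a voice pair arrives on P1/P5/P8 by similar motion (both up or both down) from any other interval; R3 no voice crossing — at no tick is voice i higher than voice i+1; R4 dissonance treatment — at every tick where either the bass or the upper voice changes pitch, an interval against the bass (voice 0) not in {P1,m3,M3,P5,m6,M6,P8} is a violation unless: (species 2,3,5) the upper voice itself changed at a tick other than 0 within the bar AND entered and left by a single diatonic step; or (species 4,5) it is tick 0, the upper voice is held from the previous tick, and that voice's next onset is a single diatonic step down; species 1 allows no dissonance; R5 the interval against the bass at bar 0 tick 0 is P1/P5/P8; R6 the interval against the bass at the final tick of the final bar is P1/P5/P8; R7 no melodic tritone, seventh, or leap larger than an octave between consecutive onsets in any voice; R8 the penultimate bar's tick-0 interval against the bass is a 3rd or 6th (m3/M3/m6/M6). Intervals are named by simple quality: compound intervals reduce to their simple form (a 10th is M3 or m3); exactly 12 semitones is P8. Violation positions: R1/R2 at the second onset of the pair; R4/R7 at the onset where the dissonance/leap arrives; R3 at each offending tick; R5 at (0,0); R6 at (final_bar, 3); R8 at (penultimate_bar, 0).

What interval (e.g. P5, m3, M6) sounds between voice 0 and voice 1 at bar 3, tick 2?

m6

voice 0=B3 voice 1=G4 -> m6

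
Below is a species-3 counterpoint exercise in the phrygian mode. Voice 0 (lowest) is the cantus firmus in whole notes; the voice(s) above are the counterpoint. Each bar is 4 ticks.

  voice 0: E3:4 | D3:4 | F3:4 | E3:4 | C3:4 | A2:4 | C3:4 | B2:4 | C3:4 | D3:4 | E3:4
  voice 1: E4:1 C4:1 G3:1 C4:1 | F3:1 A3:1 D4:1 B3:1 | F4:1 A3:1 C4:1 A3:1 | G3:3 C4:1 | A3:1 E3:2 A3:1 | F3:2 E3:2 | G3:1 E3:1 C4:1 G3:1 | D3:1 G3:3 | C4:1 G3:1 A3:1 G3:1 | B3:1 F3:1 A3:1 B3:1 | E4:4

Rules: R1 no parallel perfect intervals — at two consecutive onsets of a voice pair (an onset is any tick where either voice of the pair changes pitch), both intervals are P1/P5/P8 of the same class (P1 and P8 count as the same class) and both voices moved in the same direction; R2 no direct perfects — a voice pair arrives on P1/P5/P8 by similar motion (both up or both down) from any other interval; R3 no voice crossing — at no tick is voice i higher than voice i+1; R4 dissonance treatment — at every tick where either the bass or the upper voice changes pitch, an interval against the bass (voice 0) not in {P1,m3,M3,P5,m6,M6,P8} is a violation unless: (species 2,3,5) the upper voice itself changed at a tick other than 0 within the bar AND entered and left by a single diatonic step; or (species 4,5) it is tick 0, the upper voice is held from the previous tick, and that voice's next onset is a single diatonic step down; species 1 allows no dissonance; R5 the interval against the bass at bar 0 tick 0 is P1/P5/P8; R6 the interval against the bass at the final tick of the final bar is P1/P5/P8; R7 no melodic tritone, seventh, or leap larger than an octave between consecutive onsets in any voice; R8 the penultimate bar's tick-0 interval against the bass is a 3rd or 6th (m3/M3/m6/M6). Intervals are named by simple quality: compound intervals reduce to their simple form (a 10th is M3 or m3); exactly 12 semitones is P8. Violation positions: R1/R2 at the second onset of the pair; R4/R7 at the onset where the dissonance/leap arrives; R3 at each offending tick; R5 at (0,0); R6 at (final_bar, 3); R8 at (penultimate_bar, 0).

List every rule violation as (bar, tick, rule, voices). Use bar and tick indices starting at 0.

(2, 0, R2, (0, 1))
(2, 0, R7, (1,))
(6, 0, R1, (0, 1))
(8, 0, R2, (0, 1))
(9, 1, R7, (1,))
(10, 0, R2, (0, 1))

bar 0: v0=E3 v1=E4 downbeat P8
bar 1: v0=D3 v1=F3 downbeat m3
bar 2: v0=F3 v1=F4 downbeat P8
bar 3: v0=E3 v1=G3 downbeat m3
bar 4: v0=C3 v1=A3 downbeat M6
bar 5: v0=A2 v1=F3 downbeat m6
bar 6: v0=C3 v1=G3 downbeat P5
bar 7: v0=B2 v1=D3 downbeat m3
bar 8: v0=C3 v1=C4 downbeat P8
bar 9: v0=D3 v1=B3 downbeat M6
bar 10: v0=E3 v1=E4 downbeat P8
  -> R2 @ bar 2 tick 0 v(0, 1): D3/B3 M6 -> F3/F4 P8 similar
  -> R7 @ bar 2 tick 0 v(1,): B3->F4 leap 6st
  -> R1 @ bar 6 tick 0 v(0, 1): A2/E3 P5 -> C3/G3 P5 similar
  -> R2 @ bar 8 tick 0 v(0, 1): B2/G3 m6 -> C3/C4 P8 similar
  -> R7 @ bar 9 tick 1 v(1,): B3->F3 leap 6st
  -> R2 @ bar 10 tick 0 v(0, 1): D3/B3 M6 -> E3/E4 P8 similar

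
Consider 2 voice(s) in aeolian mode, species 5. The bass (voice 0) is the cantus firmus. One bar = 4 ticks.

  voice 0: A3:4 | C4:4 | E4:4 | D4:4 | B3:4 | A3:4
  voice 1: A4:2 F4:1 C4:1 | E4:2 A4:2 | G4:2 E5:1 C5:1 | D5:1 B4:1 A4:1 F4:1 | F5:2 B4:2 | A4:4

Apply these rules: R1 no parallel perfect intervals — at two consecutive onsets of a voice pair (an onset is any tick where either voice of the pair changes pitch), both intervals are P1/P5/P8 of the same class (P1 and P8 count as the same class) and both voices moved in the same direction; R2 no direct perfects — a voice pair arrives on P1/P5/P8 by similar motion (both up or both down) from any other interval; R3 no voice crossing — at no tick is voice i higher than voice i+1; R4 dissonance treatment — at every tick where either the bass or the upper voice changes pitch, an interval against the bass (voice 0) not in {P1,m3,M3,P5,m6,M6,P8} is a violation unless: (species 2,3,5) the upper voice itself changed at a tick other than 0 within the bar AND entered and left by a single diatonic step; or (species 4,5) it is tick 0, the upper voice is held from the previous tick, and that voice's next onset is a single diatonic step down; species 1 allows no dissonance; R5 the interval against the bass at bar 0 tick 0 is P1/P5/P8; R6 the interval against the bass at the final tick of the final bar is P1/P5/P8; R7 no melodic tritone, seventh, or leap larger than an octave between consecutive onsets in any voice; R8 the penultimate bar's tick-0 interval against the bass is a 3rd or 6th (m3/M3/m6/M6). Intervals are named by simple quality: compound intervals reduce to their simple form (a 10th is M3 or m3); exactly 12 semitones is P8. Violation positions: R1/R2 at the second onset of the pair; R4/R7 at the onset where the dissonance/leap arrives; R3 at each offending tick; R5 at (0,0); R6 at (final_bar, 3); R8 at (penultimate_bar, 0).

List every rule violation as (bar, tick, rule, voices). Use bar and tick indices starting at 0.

(4, 0, R4, (0, 1))
(4, 0, R8, (0, 1))
(4, 2, R7, (1,))
(5, 0, R1, (0, 1))

bar 0: v0=A3 v1=A4 downbeat P8
bar 1: v0=C4 v1=E4 downbeat M3
bar 2: v0=E4 v1=G4 downbeat m3
bar 3: v0=D4 v1=D5 downbeat P8
bar 4: v0=B3 v1=F5 downbeat TT
bar 5: v0=A3 v1=A4 downbeat P8
  -> R4 @ bar 4 tick 0 v(0, 1): B3/F5 TT untreated
  -> R8 @ bar 4 tick 0 v(0, 1): penult TT not 3rd/6th
  -> R7 @ bar 4 tick 2 v(1,): F5->B4 leap 6st
  -> R1 @ bar 5 tick 0 v(0, 1): B3/B4 P8 -> A3/A4 P8 similar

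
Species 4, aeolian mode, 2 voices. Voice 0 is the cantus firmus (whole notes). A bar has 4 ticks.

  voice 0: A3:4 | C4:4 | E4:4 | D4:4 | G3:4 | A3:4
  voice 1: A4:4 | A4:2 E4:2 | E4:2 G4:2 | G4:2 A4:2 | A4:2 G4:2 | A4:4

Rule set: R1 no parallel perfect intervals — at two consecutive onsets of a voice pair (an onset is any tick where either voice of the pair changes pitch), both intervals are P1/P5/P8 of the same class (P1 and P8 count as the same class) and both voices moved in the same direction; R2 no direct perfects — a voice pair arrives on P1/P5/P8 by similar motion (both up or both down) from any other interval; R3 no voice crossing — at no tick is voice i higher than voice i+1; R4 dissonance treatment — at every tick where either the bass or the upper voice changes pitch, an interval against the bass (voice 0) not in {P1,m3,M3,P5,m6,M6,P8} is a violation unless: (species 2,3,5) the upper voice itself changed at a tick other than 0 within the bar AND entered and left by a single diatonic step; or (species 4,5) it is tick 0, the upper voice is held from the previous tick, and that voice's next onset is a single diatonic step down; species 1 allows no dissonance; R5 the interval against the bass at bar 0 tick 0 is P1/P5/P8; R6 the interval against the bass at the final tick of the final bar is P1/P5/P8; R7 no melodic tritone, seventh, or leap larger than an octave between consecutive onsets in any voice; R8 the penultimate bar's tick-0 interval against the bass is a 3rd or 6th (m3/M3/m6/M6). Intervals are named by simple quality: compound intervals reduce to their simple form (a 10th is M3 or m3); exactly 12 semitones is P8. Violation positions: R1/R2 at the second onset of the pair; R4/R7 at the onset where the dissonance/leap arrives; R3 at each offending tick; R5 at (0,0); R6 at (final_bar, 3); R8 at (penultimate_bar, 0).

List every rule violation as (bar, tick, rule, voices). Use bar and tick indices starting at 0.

(3, 0, R4, (0, 1))
(4, 0, R8, (0, 1))
(5, 0, R1, (0, 1))

bar 0: v0=A3 v1=A4 downbeat P8
bar 1: v0=C4 v1=A4 downbeat M6
bar 2: v0=E4 v1=E4 downbeat P1
bar 3: v0=D4 v1=G4 downbeat P4
bar 4: v0=G3 v1=A4 downbeat M2
bar 5: v0=A3 v1=A4 downbeat P8
  -> R4 @ bar 3 tick 0 v(0, 1): D4/G4 P4 untreated
  -> R8 @ bar 4 tick 0 v(0, 1): penult M2 not 3rd/6th
  -> R1 @ bar 5 tick 0 v(0, 1): G3/G4 P8 -> A3/A4 P8 similar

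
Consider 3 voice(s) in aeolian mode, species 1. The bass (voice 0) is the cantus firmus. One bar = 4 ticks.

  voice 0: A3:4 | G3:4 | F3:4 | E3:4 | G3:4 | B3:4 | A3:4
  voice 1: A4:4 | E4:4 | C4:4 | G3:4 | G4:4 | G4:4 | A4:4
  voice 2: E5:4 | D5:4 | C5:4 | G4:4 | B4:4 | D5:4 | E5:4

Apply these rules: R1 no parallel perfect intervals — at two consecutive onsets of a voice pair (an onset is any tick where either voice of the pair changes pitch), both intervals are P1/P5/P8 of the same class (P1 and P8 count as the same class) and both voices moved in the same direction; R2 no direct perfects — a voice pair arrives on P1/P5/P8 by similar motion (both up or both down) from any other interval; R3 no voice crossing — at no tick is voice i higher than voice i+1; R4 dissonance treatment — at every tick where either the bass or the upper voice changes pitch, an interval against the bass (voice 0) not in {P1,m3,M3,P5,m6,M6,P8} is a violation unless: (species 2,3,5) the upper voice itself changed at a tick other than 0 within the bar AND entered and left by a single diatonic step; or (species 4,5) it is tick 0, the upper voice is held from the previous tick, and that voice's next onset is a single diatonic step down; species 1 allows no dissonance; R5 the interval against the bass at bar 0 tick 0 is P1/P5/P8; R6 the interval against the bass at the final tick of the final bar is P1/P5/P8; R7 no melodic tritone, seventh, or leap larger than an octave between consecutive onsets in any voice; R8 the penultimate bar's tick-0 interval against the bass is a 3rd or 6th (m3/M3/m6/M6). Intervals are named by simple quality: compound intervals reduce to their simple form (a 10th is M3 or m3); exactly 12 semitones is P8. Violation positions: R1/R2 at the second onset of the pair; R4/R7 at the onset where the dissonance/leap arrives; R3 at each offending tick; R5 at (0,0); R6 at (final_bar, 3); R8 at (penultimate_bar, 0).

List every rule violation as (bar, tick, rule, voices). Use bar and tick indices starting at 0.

(1, 0, R1, (0, 2))
(2, 0, R1, (0, 2))
(2, 0, R2, (0, 1))
(2, 0, R2, (1, 2))
(3, 0, R1, (1, 2))
(4, 0, R2, (0, 1))
(6, 0, R1, (1, 2))

bar 0: v0=A3 v1=A4 v2=E5 downbeat P5
bar 1: v0=G3 v1=E4 v2=D5 downbeat P5
bar 2: v0=F3 v1=C4 v2=C5 downbeat P5
bar 3: v0=E3 v1=G3 v2=G4 downbeat m3
bar 4: v0=G3 v1=G4 v2=B4 downbeat M3
bar 5: v0=B3 v1=G4 v2=D5 downbeat m3
bar 6: v0=A3 v1=A4 v2=E5 downbeat P5
  -> R1 @ bar 1 tick 0 v(0, 2): A3/E5 P5 -> G3/D5 P5 similar
  -> R1 @ bar 2 tick 0 v(0, 2): G3/D5 P5 -> F3/C5 P5 similar
  -> R2 @ bar 2 tick 0 v(0, 1): G3/E4 M6 -> F3/C4 P5 similar
  -> R2 @ bar 2 tick 0 v(1, 2): E4/D5 m7 -> C4/C5 P8 similar
  -> R1 @ bar 3 tick 0 v(1, 2): C4/C5 P8 -> G3/G4 P8 similar
  -> R2 @ bar 4 tick 0 v(0, 1): E3/G3 m3 -> G3/G4 P8 similar
  -> R1 @ bar 6 tick 0 v(1, 2): G4/D5 P5 -> A4/E5 P5 similar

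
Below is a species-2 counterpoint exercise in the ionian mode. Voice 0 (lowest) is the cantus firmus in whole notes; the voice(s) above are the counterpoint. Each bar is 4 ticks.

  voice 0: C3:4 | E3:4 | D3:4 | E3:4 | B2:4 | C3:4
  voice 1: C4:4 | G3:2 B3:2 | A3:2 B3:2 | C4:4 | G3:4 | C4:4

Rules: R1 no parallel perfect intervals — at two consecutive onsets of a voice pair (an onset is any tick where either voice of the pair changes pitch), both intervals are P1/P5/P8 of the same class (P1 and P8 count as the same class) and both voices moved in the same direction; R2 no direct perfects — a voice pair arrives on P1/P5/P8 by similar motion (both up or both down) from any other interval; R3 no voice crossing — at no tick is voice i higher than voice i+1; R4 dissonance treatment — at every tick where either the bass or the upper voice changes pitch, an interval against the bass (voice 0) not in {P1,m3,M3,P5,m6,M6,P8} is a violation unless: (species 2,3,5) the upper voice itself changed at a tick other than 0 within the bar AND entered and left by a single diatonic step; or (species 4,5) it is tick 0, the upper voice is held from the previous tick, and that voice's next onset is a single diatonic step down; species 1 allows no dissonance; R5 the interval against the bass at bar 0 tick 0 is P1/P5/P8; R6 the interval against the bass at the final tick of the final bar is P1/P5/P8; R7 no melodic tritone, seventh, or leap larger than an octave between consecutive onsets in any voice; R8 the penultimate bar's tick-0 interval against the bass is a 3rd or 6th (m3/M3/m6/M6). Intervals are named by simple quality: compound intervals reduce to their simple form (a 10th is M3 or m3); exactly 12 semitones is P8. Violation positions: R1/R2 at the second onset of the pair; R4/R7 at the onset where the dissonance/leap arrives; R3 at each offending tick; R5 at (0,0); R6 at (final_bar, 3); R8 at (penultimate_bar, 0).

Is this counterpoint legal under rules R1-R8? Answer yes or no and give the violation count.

No (2 violations)

bar 0: v0=C3 v1=C4 (P8)
bar 1: v0=E3 v1=G3 (m3)
bar 2: v0=D3 v1=A3 (P5)
bar 3: v0=E3 v1=C4 (m6)
bar 4: v0=B2 v1=G3 (m6)
bar 5: v0=C3 v1=C4 (P8)
  R1 @ bar2.0: E3/B3 P5 -> D3/A3 P5 similar
  R2 @ bar5.0: B2/G3 m6 -> C3/C4 P8 similar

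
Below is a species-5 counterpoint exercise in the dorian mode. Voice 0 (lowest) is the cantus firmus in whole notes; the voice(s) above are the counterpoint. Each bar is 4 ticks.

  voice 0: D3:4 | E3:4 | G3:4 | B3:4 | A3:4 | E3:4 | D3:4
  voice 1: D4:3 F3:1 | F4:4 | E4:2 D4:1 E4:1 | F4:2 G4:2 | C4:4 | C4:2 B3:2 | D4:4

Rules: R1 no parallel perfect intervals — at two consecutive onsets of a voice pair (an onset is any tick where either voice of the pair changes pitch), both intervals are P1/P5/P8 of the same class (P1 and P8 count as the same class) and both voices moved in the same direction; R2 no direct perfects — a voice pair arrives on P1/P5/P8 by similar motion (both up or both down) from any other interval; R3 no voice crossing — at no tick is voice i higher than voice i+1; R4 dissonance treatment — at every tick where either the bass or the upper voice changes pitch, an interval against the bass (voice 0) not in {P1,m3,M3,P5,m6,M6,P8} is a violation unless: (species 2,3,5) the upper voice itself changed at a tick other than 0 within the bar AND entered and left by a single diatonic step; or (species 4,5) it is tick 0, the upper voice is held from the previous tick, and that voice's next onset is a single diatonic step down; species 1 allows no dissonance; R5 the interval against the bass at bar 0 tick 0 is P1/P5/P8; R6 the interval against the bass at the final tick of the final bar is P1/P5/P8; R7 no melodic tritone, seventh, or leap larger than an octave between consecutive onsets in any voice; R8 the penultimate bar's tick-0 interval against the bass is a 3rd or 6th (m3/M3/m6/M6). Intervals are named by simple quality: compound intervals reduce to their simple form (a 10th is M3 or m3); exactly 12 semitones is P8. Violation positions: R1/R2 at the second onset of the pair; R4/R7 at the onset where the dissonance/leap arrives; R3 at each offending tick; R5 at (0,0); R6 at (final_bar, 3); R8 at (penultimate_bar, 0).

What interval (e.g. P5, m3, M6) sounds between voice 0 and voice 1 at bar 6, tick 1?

P8

voice 0=D3 voice 1=D4 -> P8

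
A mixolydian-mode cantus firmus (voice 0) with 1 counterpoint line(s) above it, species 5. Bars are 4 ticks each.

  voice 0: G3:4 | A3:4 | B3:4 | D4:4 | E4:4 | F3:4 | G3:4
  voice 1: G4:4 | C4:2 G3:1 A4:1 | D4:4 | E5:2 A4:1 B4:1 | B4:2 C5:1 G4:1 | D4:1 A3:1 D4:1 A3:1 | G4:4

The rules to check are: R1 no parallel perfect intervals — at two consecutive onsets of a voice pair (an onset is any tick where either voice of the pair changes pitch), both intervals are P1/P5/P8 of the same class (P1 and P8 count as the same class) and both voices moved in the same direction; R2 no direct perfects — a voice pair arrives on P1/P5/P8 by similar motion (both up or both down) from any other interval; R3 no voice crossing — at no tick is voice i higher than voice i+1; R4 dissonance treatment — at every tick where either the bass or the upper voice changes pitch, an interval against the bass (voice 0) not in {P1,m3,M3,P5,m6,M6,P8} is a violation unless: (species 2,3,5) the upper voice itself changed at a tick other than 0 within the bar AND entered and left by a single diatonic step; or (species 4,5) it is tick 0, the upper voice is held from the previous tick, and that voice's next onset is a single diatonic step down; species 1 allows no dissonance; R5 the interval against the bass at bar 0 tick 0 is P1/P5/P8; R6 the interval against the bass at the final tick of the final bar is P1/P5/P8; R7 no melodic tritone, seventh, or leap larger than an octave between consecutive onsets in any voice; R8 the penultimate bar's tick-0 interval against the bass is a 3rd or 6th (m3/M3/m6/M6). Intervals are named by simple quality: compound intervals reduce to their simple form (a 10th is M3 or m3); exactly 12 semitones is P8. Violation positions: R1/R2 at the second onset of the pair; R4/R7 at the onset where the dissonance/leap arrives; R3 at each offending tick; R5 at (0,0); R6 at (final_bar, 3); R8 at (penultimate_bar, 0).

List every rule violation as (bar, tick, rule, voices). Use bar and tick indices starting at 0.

bar 0: v0=G3 v1=G4 downbeat P8
bar 1: v0=A3 v1=C4 downbeat m3
bar 2: v0=B3 v1=D4 downbeat m3
bar 3: v0=D4 v1=E5 downbeat M2
bar 4: v0=E4 v1=B4 downbeat P5
bar 5: v0=F3 v1=D4 downbeat M6
bar 6: v0=G3 v1=G4 downbeat P8
  -> R3 @ bar 1 tick 2 v(0, 1): A3 above G3
  -> R4 @ bar 1 tick 2 v(0, 1): A3/G3 M2 untreated
  -> R7 @ bar 1 tick 3 v(1,): G3->A4 leap 14st
  -> R4 @ bar 3 tick 0 v(0, 1): D4/E5 M2 untreated
  -> R7 @ bar 3 tick 0 v(1,): D4->E5 leap 14st
  -> R7 @ bar 5 tick 0 v(0,): E4->F3 leap 11st
  -> R2 @ bar 6 tick 0 v(0, 1): F3/A3 M3 -> G3/G4 P8 similar
  -> R7 @ bar 6 tick 0 v(1,): A3->G4 leap 10st

(1, 2, R3, (0, 1))
(1, 2, R4, (0, 1))
(1, 3, R7, (1,))
(3, 0, R4, (0, 1))
(3, 0, R7, (1,))
(5, 0, R7, (0,))
(6, 0, R2, (0, 1))
(6, 0, R7, (1,))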